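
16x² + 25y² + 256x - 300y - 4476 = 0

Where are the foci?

(-20, 6) and (4, 6)

Collect terms: 16(x² + 16x) + 25(y² - 12y) = 4476
Complete the square: 16(x + 8)² + 25(y - 6)² = 4476 + 1024 + 900 = 6400
Divide through by 6400 to get (x + 8)²/400 + (y - 6)²/256 = 1.
Ellipse, center (-8, 6), major axis horizontal; a² = 400, b² = 256.
c² = a² - b² = 400 - 256 = 144, so c = 12.
Foci lie on the horizontal axis through the center: (h ± c, k).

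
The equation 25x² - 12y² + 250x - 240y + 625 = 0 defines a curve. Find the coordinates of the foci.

Rearranging, 25(x² + 10x) -12(y² + 20y) = -625.
Complete the square in x and y: 25(x + 5)² -12(y + 10)² = -625 + 625 - 1200 = -1200
Divide through by -1200 to get (y + 10)²/100 - (x + 5)²/48 = 1.
Hyperbola, center (-5, -10), transverse axis vertical; a² = 100, b² = 48.
c² = a² + b² = 100 + 48 = 148, so c = 2√37.
Foci lie on the vertical axis through the center: (h, k ± c).

(-5, -10 - 2√37) and (-5, -10 + 2√37)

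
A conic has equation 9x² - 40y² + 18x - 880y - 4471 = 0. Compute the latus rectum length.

80/3

Collect terms: 9(x² + 2x) -40(y² + 22y) = 4471
Complete the square: 9(x + 1)² -40(y + 11)² = 4471 + 9 - 4840 = -360
Dividing both sides by -360: (y + 11)²/9 - (x + 1)²/40 = 1
Hyperbola, center (-1, -11), transverse axis vertical; a² = 9, b² = 40.
Latus rectum length = 2b²/a = 2·40/3 = 80/3.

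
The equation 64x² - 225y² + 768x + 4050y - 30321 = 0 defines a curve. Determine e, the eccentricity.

64(x² + 12x) -225(y² - 18y) = 30321
64(x + 6)² -225(y - 9)² = 30321 + 2304 - 18225 = 14400
Dividing both sides by 14400: (x + 6)²/225 - (y - 9)²/64 = 1
Hyperbola, center (-6, 9), transverse axis horizontal; a² = 225, b² = 64.
c² = a² + b² = 289, so c = 17.
e = c/a = 17/15.

e = 17/15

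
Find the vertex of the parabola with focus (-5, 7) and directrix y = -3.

The vertex is the midpoint between the focus and the directrix along the axis of symmetry.
Axis is vertical (directrix is horizontal). Vertex y-coordinate = (7 + (-3))/2 = 2; x-coordinate = -5.

(-5, 2)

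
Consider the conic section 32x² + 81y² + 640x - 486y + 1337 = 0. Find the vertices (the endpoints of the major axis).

(-19, 3) and (-1, 3)

Collect terms: 32(x² + 20x) + 81(y² - 6y) = -1337
Complete the square: 32(x + 10)² + 81(y - 3)² = -1337 + 3200 + 729 = 2592
Dividing both sides by 2592: (x + 10)²/81 + (y - 3)²/32 = 1
Ellipse, center (-10, 3), major axis horizontal; a² = 81, b² = 32.
a = 9. Vertices at (h ± a, k).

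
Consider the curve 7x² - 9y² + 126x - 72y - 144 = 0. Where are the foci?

Group: 7(x² + 18x) -9(y² + 8y) = 144
Complete the square in x and y: 7(x + 9)² -9(y + 4)² = 144 + 567 - 144 = 567
Divide by 567: (x + 9)²/81 - (y + 4)²/63 = 1
Hyperbola, center (-9, -4), transverse axis horizontal; a² = 81, b² = 63.
c² = a² + b² = 81 + 63 = 144, so c = 12.
Foci lie on the horizontal axis through the center: (h ± c, k).

(-21, -4) and (3, -4)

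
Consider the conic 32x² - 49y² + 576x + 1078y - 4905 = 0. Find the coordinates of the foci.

Group: 32(x² + 18x) -49(y² - 22y) = 4905
Complete the square: 32(x + 9)² -49(y - 11)² = 4905 + 2592 - 5929 = 1568
Dividing both sides by 1568: (x + 9)²/49 - (y - 11)²/32 = 1
Hyperbola, center (-9, 11), transverse axis horizontal; a² = 49, b² = 32.
c² = a² + b² = 49 + 32 = 81, so c = 9.
Foci lie on the horizontal axis through the center: (h ± c, k).

(-18, 11) and (0, 11)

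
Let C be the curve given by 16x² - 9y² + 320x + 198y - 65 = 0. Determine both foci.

Collect terms: 16(x² + 20x) -9(y² - 22y) = 65
Complete the square: 16(x + 10)² -9(y - 11)² = 65 + 1600 - 1089 = 576
Divide through by 576 to get (x + 10)²/36 - (y - 11)²/64 = 1.
Hyperbola, center (-10, 11), transverse axis horizontal; a² = 36, b² = 64.
c² = a² + b² = 36 + 64 = 100, so c = 10.
Foci lie on the horizontal axis through the center: (h ± c, k).

(-20, 11) and (0, 11)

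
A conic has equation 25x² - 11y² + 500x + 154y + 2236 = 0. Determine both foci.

(-10, 1) and (-10, 13)

25(x² + 20x) -11(y² - 14y) = -2236
Complete the square in x and y: 25(x + 10)² -11(y - 7)² = -2236 + 2500 - 539 = -275
Divide by -275: (y - 7)²/25 - (x + 10)²/11 = 1
Hyperbola, center (-10, 7), transverse axis vertical; a² = 25, b² = 11.
c² = a² + b² = 25 + 11 = 36, so c = 6.
Foci lie on the vertical axis through the center: (h, k ± c).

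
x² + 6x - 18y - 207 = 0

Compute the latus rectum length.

18

Only x is squared. Complete the square in x: (x + 3)² = 18(y + 12).
Vertex (-3, -12); 4p = 18 so p = 9/2. Opens up.
Latus rectum length = |4p| = 18.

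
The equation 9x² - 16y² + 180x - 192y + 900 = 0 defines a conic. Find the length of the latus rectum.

64/3

Rearranging, 9(x² + 20x) -16(y² + 12y) = -900.
Complete the square in x and y: 9(x + 10)² -16(y + 6)² = -900 + 900 - 576 = -576
Divide by -576: (y + 6)²/36 - (x + 10)²/64 = 1
Hyperbola, center (-10, -6), transverse axis vertical; a² = 36, b² = 64.
Latus rectum length = 2b²/a = 2·64/6 = 64/3.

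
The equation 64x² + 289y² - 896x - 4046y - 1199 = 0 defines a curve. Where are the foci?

(-8, 7) and (22, 7)

64(x² - 14x) + 289(y² - 14y) = 1199
Completing the square gives 64(x - 7)² + 289(y - 7)² = 1199 + 3136 + 14161 = 18496.
Divide by 18496: (x - 7)²/289 + (y - 7)²/64 = 1
Ellipse, center (7, 7), major axis horizontal; a² = 289, b² = 64.
c² = a² - b² = 289 - 64 = 225, so c = 15.
Foci lie on the horizontal axis through the center: (h ± c, k).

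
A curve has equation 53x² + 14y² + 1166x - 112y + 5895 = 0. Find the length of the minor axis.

Rearranging, 53(x² + 22x) + 14(y² - 8y) = -5895.
Complete the square: 53(x + 11)² + 14(y - 4)² = -5895 + 6413 + 224 = 742
Divide by 742: (x + 11)²/14 + (y - 4)²/53 = 1
Ellipse, center (-11, 4), major axis vertical; a² = 53, b² = 14.
b² = 14 so b = √14; the minor axis has length 2b = 2√14.

2√14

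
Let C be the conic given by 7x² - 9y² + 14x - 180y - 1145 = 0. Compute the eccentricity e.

Rearranging, 7(x² + 2x) -9(y² + 20y) = 1145.
Complete the square: 7(x + 1)² -9(y + 10)² = 1145 + 7 - 900 = 252
Divide by 252: (x + 1)²/36 - (y + 10)²/28 = 1
Hyperbola, center (-1, -10), transverse axis horizontal; a² = 36, b² = 28.
c² = a² + b² = 64, so c = 8.
e = c/a = 8/6 = 4/3.

e = 4/3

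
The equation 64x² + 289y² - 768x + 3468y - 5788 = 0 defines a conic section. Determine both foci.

(-9, -6) and (21, -6)

Rearranging, 64(x² - 12x) + 289(y² + 12y) = 5788.
Complete the square: 64(x - 6)² + 289(y + 6)² = 5788 + 2304 + 10404 = 18496
Dividing both sides by 18496: (x - 6)²/289 + (y + 6)²/64 = 1
Ellipse, center (6, -6), major axis horizontal; a² = 289, b² = 64.
c² = a² - b² = 289 - 64 = 225, so c = 15.
Foci lie on the horizontal axis through the center: (h ± c, k).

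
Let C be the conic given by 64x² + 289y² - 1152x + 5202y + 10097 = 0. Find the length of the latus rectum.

128/17

Rearranging, 64(x² - 18x) + 289(y² + 18y) = -10097.
64(x - 9)² + 289(y + 9)² = -10097 + 5184 + 23409 = 18496
Dividing both sides by 18496: (x - 9)²/289 + (y + 9)²/64 = 1
Ellipse, center (9, -9), major axis horizontal; a² = 289, b² = 64.
Latus rectum length = 2b²/a = 2·64/17 = 128/17.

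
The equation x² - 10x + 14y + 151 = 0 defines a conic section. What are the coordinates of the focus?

Only x is squared. Complete the square in x: (x - 5)² = -14(y + 9).
Vertex (5, -9); 4p = -14 so p = -7/2. Opens down.
Focus is p units from the vertex along the axis: (h, k + p).

(5, -25/2)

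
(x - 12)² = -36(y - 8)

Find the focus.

Vertex (12, 8); 4p = -36 so p = -9. Opens down.
Focus is p units from the vertex along the axis: (h, k + p).

(12, -1)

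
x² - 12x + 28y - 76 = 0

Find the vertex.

Only x is squared. Complete the square in x: (x - 6)² = -28(y - 4).
Vertex (6, 4); 4p = -28 so p = -7. Opens down.

(6, 4)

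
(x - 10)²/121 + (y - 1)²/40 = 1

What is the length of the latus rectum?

80/11

Center (10, 1). The larger denominator 121 sits under the x-term, so the major axis is horizontal; a² = 121, b² = 40.
Latus rectum length = 2b²/a = 2·40/11 = 80/11.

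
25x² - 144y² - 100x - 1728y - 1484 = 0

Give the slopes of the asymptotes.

Rearranging, 25(x² - 4x) -144(y² + 12y) = 1484.
Complete the square: 25(x - 2)² -144(y + 6)² = 1484 + 100 - 5184 = -3600
Divide through by -3600 to get (y + 6)²/25 - (x - 2)²/144 = 1.
Hyperbola, center (2, -6), transverse axis vertical; a² = 25, b² = 144.
For a vertical hyperbola the asymptotes have slope ±a/b.
Here that is ±5/12.

5/12 and -5/12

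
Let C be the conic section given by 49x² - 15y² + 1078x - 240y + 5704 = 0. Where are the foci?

49(x² + 22x) -15(y² + 16y) = -5704
49(x + 11)² -15(y + 8)² = -5704 + 5929 - 960 = -735
Dividing both sides by -735: (y + 8)²/49 - (x + 11)²/15 = 1
Hyperbola, center (-11, -8), transverse axis vertical; a² = 49, b² = 15.
c² = a² + b² = 49 + 15 = 64, so c = 8.
Foci lie on the vertical axis through the center: (h, k ± c).

(-11, -16) and (-11, 0)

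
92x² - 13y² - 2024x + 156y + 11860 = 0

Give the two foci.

Collect terms: 92(x² - 22x) -13(y² - 12y) = -11860
Complete the square in x and y: 92(x - 11)² -13(y - 6)² = -11860 + 11132 - 468 = -1196
Divide through by -1196 to get (y - 6)²/92 - (x - 11)²/13 = 1.
Hyperbola, center (11, 6), transverse axis vertical; a² = 92, b² = 13.
c² = a² + b² = 92 + 13 = 105, so c = √105.
Foci lie on the vertical axis through the center: (h, k ± c).

(11, 6 - √105) and (11, 6 + √105)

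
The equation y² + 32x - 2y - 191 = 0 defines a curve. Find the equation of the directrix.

Only y is squared. Complete the square in y: (y - 1)² = -32(x - 6).
Vertex (6, 1); 4p = -32 so p = -8. Opens left.
Directrix is the vertical line x = h − p = 6 − (-8) = 14.

x = 14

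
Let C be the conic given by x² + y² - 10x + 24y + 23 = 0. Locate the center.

Rearranging, (x² - 10x) + (y² + 24y) = -23.
Complete the square in x and y: (x - 5)² + (y + 12)² = -23 + 25 + 144 = 146
So (x - 5)² + (y + 12)² = 146.
Circle centered at (5, -12) with r² = 146.

(5, -12)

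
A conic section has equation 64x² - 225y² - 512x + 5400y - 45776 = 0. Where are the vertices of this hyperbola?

(-11, 12) and (19, 12)

64(x² - 8x) -225(y² - 24y) = 45776
Completing the square gives 64(x - 4)² -225(y - 12)² = 45776 + 1024 - 32400 = 14400.
Divide by 14400: (x - 4)²/225 - (y - 12)²/64 = 1
Hyperbola, center (4, 12), transverse axis horizontal; a² = 225, b² = 64.
a = 15. Vertices at (h ± a, k).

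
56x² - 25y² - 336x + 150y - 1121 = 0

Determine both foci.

56(x² - 6x) -25(y² - 6y) = 1121
Complete the square: 56(x - 3)² -25(y - 3)² = 1121 + 504 - 225 = 1400
Dividing both sides by 1400: (x - 3)²/25 - (y - 3)²/56 = 1
Hyperbola, center (3, 3), transverse axis horizontal; a² = 25, b² = 56.
c² = a² + b² = 25 + 56 = 81, so c = 9.
Foci lie on the horizontal axis through the center: (h ± c, k).

(-6, 3) and (12, 3)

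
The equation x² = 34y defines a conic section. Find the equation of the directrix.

Vertex (0, 0); 4p = 34 so p = 17/2. Opens up.
Directrix is the horizontal line y = k − p = 0 − (17/2) = -17/2.

y = -17/2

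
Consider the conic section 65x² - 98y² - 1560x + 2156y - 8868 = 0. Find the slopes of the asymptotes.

√130/14 and -√130/14

65(x² - 24x) -98(y² - 22y) = 8868
Complete the square: 65(x - 12)² -98(y - 11)² = 8868 + 9360 - 11858 = 6370
Divide through by 6370 to get (x - 12)²/98 - (y - 11)²/65 = 1.
Hyperbola, center (12, 11), transverse axis horizontal; a² = 98, b² = 65.
For a horizontal hyperbola the asymptotes have slope ±b/a.
Here that is ±√65/7√2 = ±√130/14.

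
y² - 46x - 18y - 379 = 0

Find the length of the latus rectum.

Only y is squared. Complete the square in y: (y - 9)² = 46(x + 10).
Vertex (-10, 9); 4p = 46 so p = 23/2. Opens right.
Latus rectum length = |4p| = 46.

46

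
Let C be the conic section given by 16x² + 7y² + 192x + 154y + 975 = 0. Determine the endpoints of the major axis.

16(x² + 12x) + 7(y² + 22y) = -975
Complete the square: 16(x + 6)² + 7(y + 11)² = -975 + 576 + 847 = 448
Divide through by 448 to get (x + 6)²/28 + (y + 11)²/64 = 1.
Ellipse, center (-6, -11), major axis vertical; a² = 64, b² = 28.
a = 8. Vertices at (h, k ± a).

(-6, -19) and (-6, -3)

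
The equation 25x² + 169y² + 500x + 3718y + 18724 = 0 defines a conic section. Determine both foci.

Group the x- and y-terms: 25(x² + 20x) + 169(y² + 22y) = -18724
25(x + 10)² + 169(y + 11)² = -18724 + 2500 + 20449 = 4225
Divide by 4225: (x + 10)²/169 + (y + 11)²/25 = 1
Ellipse, center (-10, -11), major axis horizontal; a² = 169, b² = 25.
c² = a² - b² = 169 - 25 = 144, so c = 12.
Foci lie on the horizontal axis through the center: (h ± c, k).

(-22, -11) and (2, -11)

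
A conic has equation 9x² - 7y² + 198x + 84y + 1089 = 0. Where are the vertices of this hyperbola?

(-11, 0) and (-11, 12)

Rearranging, 9(x² + 22x) -7(y² - 12y) = -1089.
Complete the square in x and y: 9(x + 11)² -7(y - 6)² = -1089 + 1089 - 252 = -252
Dividing both sides by -252: (y - 6)²/36 - (x + 11)²/28 = 1
Hyperbola, center (-11, 6), transverse axis vertical; a² = 36, b² = 28.
a = 6. Vertices at (h, k ± a).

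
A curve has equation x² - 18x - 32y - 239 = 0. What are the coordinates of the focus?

Only x is squared. Complete the square in x: (x - 9)² = 32(y + 10).
Vertex (9, -10); 4p = 32 so p = 8. Opens up.
Focus is p units from the vertex along the axis: (h, k + p).

(9, -2)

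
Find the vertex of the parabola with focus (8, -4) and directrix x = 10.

(9, -4)

The vertex is the midpoint between the focus and the directrix along the axis of symmetry.
Axis is horizontal (directrix is vertical). Vertex x-coordinate = (8 + 10)/2 = 9; y-coordinate = -4.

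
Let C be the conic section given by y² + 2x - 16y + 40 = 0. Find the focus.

Only y is squared. Complete the square in y: (y - 8)² = -2(x - 12).
Vertex (12, 8); 4p = -2 so p = -1/2. Opens left.
Focus is p units from the vertex along the axis: (h + p, k).

(23/2, 8)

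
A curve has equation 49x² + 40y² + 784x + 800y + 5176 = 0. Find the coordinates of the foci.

(-8, -13) and (-8, -7)

49(x² + 16x) + 40(y² + 20y) = -5176
Complete the square in x and y: 49(x + 8)² + 40(y + 10)² = -5176 + 3136 + 4000 = 1960
Divide through by 1960 to get (x + 8)²/40 + (y + 10)²/49 = 1.
Ellipse, center (-8, -10), major axis vertical; a² = 49, b² = 40.
c² = a² - b² = 49 - 40 = 9, so c = 3.
Foci lie on the vertical axis through the center: (h, k ± c).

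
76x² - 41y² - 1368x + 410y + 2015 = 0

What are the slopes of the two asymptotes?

76(x² - 18x) -41(y² - 10y) = -2015
Completing the square gives 76(x - 9)² -41(y - 5)² = -2015 + 6156 - 1025 = 3116.
Divide through by 3116 to get (x - 9)²/41 - (y - 5)²/76 = 1.
Hyperbola, center (9, 5), transverse axis horizontal; a² = 41, b² = 76.
For a horizontal hyperbola the asymptotes have slope ±b/a.
Here that is ±2√19/√41 = ±2√779/41.

2√779/41 and -2√779/41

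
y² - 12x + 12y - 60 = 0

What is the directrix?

Only y is squared. Complete the square in y: (y + 6)² = 12(x + 8).
Vertex (-8, -6); 4p = 12 so p = 3. Opens right.
Directrix is the vertical line x = h − p = -8 − (3) = -11.

x = -11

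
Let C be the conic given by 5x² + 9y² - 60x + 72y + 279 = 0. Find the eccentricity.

Group: 5(x² - 12x) + 9(y² + 8y) = -279
Completing the square gives 5(x - 6)² + 9(y + 4)² = -279 + 180 + 144 = 45.
Dividing both sides by 45: (x - 6)²/9 + (y + 4)²/5 = 1
Ellipse, center (6, -4), major axis horizontal; a² = 9, b² = 5.
c² = a² - b² = 4, so c = 2.
e = c/a = 2/3.

e = 2/3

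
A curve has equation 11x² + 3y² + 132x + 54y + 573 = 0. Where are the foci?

Rearranging, 11(x² + 12x) + 3(y² + 18y) = -573.
11(x + 6)² + 3(y + 9)² = -573 + 396 + 243 = 66
Divide by 66: (x + 6)²/6 + (y + 9)²/22 = 1
Ellipse, center (-6, -9), major axis vertical; a² = 22, b² = 6.
c² = a² - b² = 22 - 6 = 16, so c = 4.
Foci lie on the vertical axis through the center: (h, k ± c).

(-6, -13) and (-6, -5)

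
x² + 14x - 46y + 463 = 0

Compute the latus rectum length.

Only x is squared. Complete the square in x: (x + 7)² = 46(y - 9).
Vertex (-7, 9); 4p = 46 so p = 23/2. Opens up.
Latus rectum length = |4p| = 46.

46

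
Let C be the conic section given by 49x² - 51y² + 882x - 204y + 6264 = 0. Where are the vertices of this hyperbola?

(-9, -9) and (-9, 5)

Group: 49(x² + 18x) -51(y² + 4y) = -6264
Completing the square gives 49(x + 9)² -51(y + 2)² = -6264 + 3969 - 204 = -2499.
Divide by -2499: (y + 2)²/49 - (x + 9)²/51 = 1
Hyperbola, center (-9, -2), transverse axis vertical; a² = 49, b² = 51.
a = 7. Vertices at (h, k ± a).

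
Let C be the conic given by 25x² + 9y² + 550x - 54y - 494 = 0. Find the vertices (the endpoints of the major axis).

Rearranging, 25(x² + 22x) + 9(y² - 6y) = 494.
Complete the square: 25(x + 11)² + 9(y - 3)² = 494 + 3025 + 81 = 3600
Dividing both sides by 3600: (x + 11)²/144 + (y - 3)²/400 = 1
Ellipse, center (-11, 3), major axis vertical; a² = 400, b² = 144.
a = 20. Vertices at (h, k ± a).

(-11, -17) and (-11, 23)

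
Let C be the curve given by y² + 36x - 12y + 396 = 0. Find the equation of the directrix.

Only y is squared. Complete the square in y: (y - 6)² = -36(x + 10).
Vertex (-10, 6); 4p = -36 so p = -9. Opens left.
Directrix is the vertical line x = h − p = -10 − (-9) = -1.

x = -1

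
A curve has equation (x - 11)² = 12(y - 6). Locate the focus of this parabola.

Vertex (11, 6); 4p = 12 so p = 3. Opens up.
Focus is p units from the vertex along the axis: (h, k + p).

(11, 9)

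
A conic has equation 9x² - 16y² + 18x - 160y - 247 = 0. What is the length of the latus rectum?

Collect terms: 9(x² + 2x) -16(y² + 10y) = 247
Completing the square gives 9(x + 1)² -16(y + 5)² = 247 + 9 - 400 = -144.
Divide by -144: (y + 5)²/9 - (x + 1)²/16 = 1
Hyperbola, center (-1, -5), transverse axis vertical; a² = 9, b² = 16.
Latus rectum length = 2b²/a = 2·16/3 = 32/3.

32/3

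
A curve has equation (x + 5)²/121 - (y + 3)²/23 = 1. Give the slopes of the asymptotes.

Center (-5, -3). The positive term is the x-term, so the transverse axis is horizontal; a² = 121, b² = 23.
For a horizontal hyperbola the asymptotes have slope ±b/a.
Here that is ±√23/11.

√23/11 and -√23/11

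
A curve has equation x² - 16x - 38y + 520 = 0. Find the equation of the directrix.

y = 5/2

Only x is squared. Complete the square in x: (x - 8)² = 38(y - 12).
Vertex (8, 12); 4p = 38 so p = 19/2. Opens up.
Directrix is the horizontal line y = k − p = 12 − (19/2) = 5/2.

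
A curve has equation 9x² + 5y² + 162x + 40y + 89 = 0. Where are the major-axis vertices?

(-9, -16) and (-9, 8)

Collect terms: 9(x² + 18x) + 5(y² + 8y) = -89
9(x + 9)² + 5(y + 4)² = -89 + 729 + 80 = 720
Dividing both sides by 720: (x + 9)²/80 + (y + 4)²/144 = 1
Ellipse, center (-9, -4), major axis vertical; a² = 144, b² = 80.
a = 12. Vertices at (h, k ± a).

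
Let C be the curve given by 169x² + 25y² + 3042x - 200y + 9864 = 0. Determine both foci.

Collect terms: 169(x² + 18x) + 25(y² - 8y) = -9864
Completing the square gives 169(x + 9)² + 25(y - 4)² = -9864 + 13689 + 400 = 4225.
Dividing both sides by 4225: (x + 9)²/25 + (y - 4)²/169 = 1
Ellipse, center (-9, 4), major axis vertical; a² = 169, b² = 25.
c² = a² - b² = 169 - 25 = 144, so c = 12.
Foci lie on the vertical axis through the center: (h, k ± c).

(-9, -8) and (-9, 16)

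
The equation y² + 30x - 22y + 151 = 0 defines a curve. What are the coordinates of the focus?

Only y is squared. Complete the square in y: (y - 11)² = -30(x + 1).
Vertex (-1, 11); 4p = -30 so p = -15/2. Opens left.
Focus is p units from the vertex along the axis: (h + p, k).

(-17/2, 11)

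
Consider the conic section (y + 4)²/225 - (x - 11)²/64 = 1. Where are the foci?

Center (11, -4). The positive term is the y-term, so the transverse axis is vertical; a² = 225, b² = 64.
c² = a² + b² = 225 + 64 = 289, so c = 17.
Foci lie on the vertical axis through the center: (h, k ± c).

(11, -21) and (11, 13)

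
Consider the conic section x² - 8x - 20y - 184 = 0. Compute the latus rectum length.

Only x is squared. Complete the square in x: (x - 4)² = 20(y + 10).
Vertex (4, -10); 4p = 20 so p = 5. Opens up.
Latus rectum length = |4p| = 20.

20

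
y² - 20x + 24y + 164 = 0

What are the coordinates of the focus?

Only y is squared. Complete the square in y: (y + 12)² = 20(x - 1).
Vertex (1, -12); 4p = 20 so p = 5. Opens right.
Focus is p units from the vertex along the axis: (h + p, k).

(6, -12)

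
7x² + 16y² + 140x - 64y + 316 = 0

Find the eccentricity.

e = 3/4

Rearranging, 7(x² + 20x) + 16(y² - 4y) = -316.
Complete the square: 7(x + 10)² + 16(y - 2)² = -316 + 700 + 64 = 448
Divide through by 448 to get (x + 10)²/64 + (y - 2)²/28 = 1.
Ellipse, center (-10, 2), major axis horizontal; a² = 64, b² = 28.
c² = a² - b² = 36, so c = 6.
e = c/a = 6/8 = 3/4.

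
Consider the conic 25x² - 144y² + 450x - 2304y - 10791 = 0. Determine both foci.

(-22, -8) and (4, -8)

Collect terms: 25(x² + 18x) -144(y² + 16y) = 10791
25(x + 9)² -144(y + 8)² = 10791 + 2025 - 9216 = 3600
Divide by 3600: (x + 9)²/144 - (y + 8)²/25 = 1
Hyperbola, center (-9, -8), transverse axis horizontal; a² = 144, b² = 25.
c² = a² + b² = 144 + 25 = 169, so c = 13.
Foci lie on the horizontal axis through the center: (h ± c, k).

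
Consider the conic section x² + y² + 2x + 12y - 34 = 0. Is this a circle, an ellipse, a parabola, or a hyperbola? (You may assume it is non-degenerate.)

circle

No xy term. Coefficients of x² and y² are A = 1, C = 1.
A = C (same sign) ⇒ circle.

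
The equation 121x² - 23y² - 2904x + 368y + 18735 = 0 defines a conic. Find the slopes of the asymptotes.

121(x² - 24x) -23(y² - 16y) = -18735
Completing the square gives 121(x - 12)² -23(y - 8)² = -18735 + 17424 - 1472 = -2783.
Dividing both sides by -2783: (y - 8)²/121 - (x - 12)²/23 = 1
Hyperbola, center (12, 8), transverse axis vertical; a² = 121, b² = 23.
For a vertical hyperbola the asymptotes have slope ±a/b.
Here that is ±11/√23 = ±11√23/23.

11√23/23 and -11√23/23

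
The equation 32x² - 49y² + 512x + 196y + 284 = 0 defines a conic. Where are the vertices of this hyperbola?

32(x² + 16x) -49(y² - 4y) = -284
Completing the square gives 32(x + 8)² -49(y - 2)² = -284 + 2048 - 196 = 1568.
Divide by 1568: (x + 8)²/49 - (y - 2)²/32 = 1
Hyperbola, center (-8, 2), transverse axis horizontal; a² = 49, b² = 32.
a = 7. Vertices at (h ± a, k).

(-15, 2) and (-1, 2)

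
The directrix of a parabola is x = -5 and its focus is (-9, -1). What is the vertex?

(-7, -1)

The vertex is the midpoint between the focus and the directrix along the axis of symmetry.
Axis is horizontal (directrix is vertical). Vertex x-coordinate = (-9 + (-5))/2 = -7; y-coordinate = -1.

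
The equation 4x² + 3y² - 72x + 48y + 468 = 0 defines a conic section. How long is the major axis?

8

Collect terms: 4(x² - 18x) + 3(y² + 16y) = -468
Complete the square in x and y: 4(x - 9)² + 3(y + 8)² = -468 + 324 + 192 = 48
Dividing both sides by 48: (x - 9)²/12 + (y + 8)²/16 = 1
Ellipse, center (9, -8), major axis vertical; a² = 16, b² = 12.
a² = 16 so a = 4; the major axis has length 2a = 8.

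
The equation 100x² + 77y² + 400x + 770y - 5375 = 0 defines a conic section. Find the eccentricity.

e = √23/10

100(x² + 4x) + 77(y² + 10y) = 5375
Complete the square: 100(x + 2)² + 77(y + 5)² = 5375 + 400 + 1925 = 7700
Divide through by 7700 to get (x + 2)²/77 + (y + 5)²/100 = 1.
Ellipse, center (-2, -5), major axis vertical; a² = 100, b² = 77.
c² = a² - b² = 23, so c = √23.
e = c/a = √23/10.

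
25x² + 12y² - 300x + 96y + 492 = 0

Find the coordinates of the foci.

(6, -4 - √26) and (6, -4 + √26)

Rearranging, 25(x² - 12x) + 12(y² + 8y) = -492.
Complete the square: 25(x - 6)² + 12(y + 4)² = -492 + 900 + 192 = 600
Divide by 600: (x - 6)²/24 + (y + 4)²/50 = 1
Ellipse, center (6, -4), major axis vertical; a² = 50, b² = 24.
c² = a² - b² = 50 - 24 = 26, so c = √26.
Foci lie on the vertical axis through the center: (h, k ± c).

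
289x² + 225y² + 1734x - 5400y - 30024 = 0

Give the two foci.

(-3, 4) and (-3, 20)

Group the x- and y-terms: 289(x² + 6x) + 225(y² - 24y) = 30024
Complete the square: 289(x + 3)² + 225(y - 12)² = 30024 + 2601 + 32400 = 65025
Divide through by 65025 to get (x + 3)²/225 + (y - 12)²/289 = 1.
Ellipse, center (-3, 12), major axis vertical; a² = 289, b² = 225.
c² = a² - b² = 289 - 225 = 64, so c = 8.
Foci lie on the vertical axis through the center: (h, k ± c).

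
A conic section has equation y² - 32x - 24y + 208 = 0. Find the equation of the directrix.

x = -6

Only y is squared. Complete the square in y: (y - 12)² = 32(x - 2).
Vertex (2, 12); 4p = 32 so p = 8. Opens right.
Directrix is the vertical line x = h − p = 2 − (8) = -6.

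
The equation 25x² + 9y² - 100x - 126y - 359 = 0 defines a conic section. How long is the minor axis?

25(x² - 4x) + 9(y² - 14y) = 359
25(x - 2)² + 9(y - 7)² = 359 + 100 + 441 = 900
Divide through by 900 to get (x - 2)²/36 + (y - 7)²/100 = 1.
Ellipse, center (2, 7), major axis vertical; a² = 100, b² = 36.
b² = 36 so b = 6; the minor axis has length 2b = 12.

12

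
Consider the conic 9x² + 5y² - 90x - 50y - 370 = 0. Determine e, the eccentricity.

Group the x- and y-terms: 9(x² - 10x) + 5(y² - 10y) = 370
Completing the square gives 9(x - 5)² + 5(y - 5)² = 370 + 225 + 125 = 720.
Divide through by 720 to get (x - 5)²/80 + (y - 5)²/144 = 1.
Ellipse, center (5, 5), major axis vertical; a² = 144, b² = 80.
c² = a² - b² = 64, so c = 8.
e = c/a = 8/12 = 2/3.

e = 2/3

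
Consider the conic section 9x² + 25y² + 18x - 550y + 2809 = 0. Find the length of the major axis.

Group the x- and y-terms: 9(x² + 2x) + 25(y² - 22y) = -2809
9(x + 1)² + 25(y - 11)² = -2809 + 9 + 3025 = 225
Dividing both sides by 225: (x + 1)²/25 + (y - 11)²/9 = 1
Ellipse, center (-1, 11), major axis horizontal; a² = 25, b² = 9.
a² = 25 so a = 5; the major axis has length 2a = 10.

10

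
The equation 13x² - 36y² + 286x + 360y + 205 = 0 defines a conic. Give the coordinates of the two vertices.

Group the x- and y-terms: 13(x² + 22x) -36(y² - 10y) = -205
13(x + 11)² -36(y - 5)² = -205 + 1573 - 900 = 468
Divide through by 468 to get (x + 11)²/36 - (y - 5)²/13 = 1.
Hyperbola, center (-11, 5), transverse axis horizontal; a² = 36, b² = 13.
a = 6. Vertices at (h ± a, k).

(-17, 5) and (-5, 5)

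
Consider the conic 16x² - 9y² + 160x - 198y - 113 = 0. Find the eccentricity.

e = 5/4

16(x² + 10x) -9(y² + 22y) = 113
Completing the square gives 16(x + 5)² -9(y + 11)² = 113 + 400 - 1089 = -576.
Divide by -576: (y + 11)²/64 - (x + 5)²/36 = 1
Hyperbola, center (-5, -11), transverse axis vertical; a² = 64, b² = 36.
c² = a² + b² = 100, so c = 10.
e = c/a = 10/8 = 5/4.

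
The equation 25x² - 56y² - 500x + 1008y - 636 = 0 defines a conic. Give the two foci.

Group: 25(x² - 20x) -56(y² - 18y) = 636
25(x - 10)² -56(y - 9)² = 636 + 2500 - 4536 = -1400
Divide by -1400: (y - 9)²/25 - (x - 10)²/56 = 1
Hyperbola, center (10, 9), transverse axis vertical; a² = 25, b² = 56.
c² = a² + b² = 25 + 56 = 81, so c = 9.
Foci lie on the vertical axis through the center: (h, k ± c).

(10, 0) and (10, 18)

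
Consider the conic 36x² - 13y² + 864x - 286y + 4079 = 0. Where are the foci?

(-12, -18) and (-12, -4)

Group the x- and y-terms: 36(x² + 24x) -13(y² + 22y) = -4079
Completing the square gives 36(x + 12)² -13(y + 11)² = -4079 + 5184 - 1573 = -468.
Divide through by -468 to get (y + 11)²/36 - (x + 12)²/13 = 1.
Hyperbola, center (-12, -11), transverse axis vertical; a² = 36, b² = 13.
c² = a² + b² = 36 + 13 = 49, so c = 7.
Foci lie on the vertical axis through the center: (h, k ± c).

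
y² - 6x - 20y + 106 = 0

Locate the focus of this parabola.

(5/2, 10)

Only y is squared. Complete the square in y: (y - 10)² = 6(x - 1).
Vertex (1, 10); 4p = 6 so p = 3/2. Opens right.
Focus is p units from the vertex along the axis: (h + p, k).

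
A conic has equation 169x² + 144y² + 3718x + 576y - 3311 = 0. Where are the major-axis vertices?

(-11, -15) and (-11, 11)

Collect terms: 169(x² + 22x) + 144(y² + 4y) = 3311
Completing the square gives 169(x + 11)² + 144(y + 2)² = 3311 + 20449 + 576 = 24336.
Dividing both sides by 24336: (x + 11)²/144 + (y + 2)²/169 = 1
Ellipse, center (-11, -2), major axis vertical; a² = 169, b² = 144.
a = 13. Vertices at (h, k ± a).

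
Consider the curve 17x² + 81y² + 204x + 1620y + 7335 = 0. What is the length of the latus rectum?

34/9

Group the x- and y-terms: 17(x² + 12x) + 81(y² + 20y) = -7335
Complete the square in x and y: 17(x + 6)² + 81(y + 10)² = -7335 + 612 + 8100 = 1377
Divide by 1377: (x + 6)²/81 + (y + 10)²/17 = 1
Ellipse, center (-6, -10), major axis horizontal; a² = 81, b² = 17.
Latus rectum length = 2b²/a = 2·17/9 = 34/9.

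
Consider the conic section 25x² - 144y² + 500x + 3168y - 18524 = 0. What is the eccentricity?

e = 13/12

Group: 25(x² + 20x) -144(y² - 22y) = 18524
25(x + 10)² -144(y - 11)² = 18524 + 2500 - 17424 = 3600
Dividing both sides by 3600: (x + 10)²/144 - (y - 11)²/25 = 1
Hyperbola, center (-10, 11), transverse axis horizontal; a² = 144, b² = 25.
c² = a² + b² = 169, so c = 13.
e = c/a = 13/12.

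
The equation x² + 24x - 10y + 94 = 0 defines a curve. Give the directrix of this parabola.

Only x is squared. Complete the square in x: (x + 12)² = 10(y + 5).
Vertex (-12, -5); 4p = 10 so p = 5/2. Opens up.
Directrix is the horizontal line y = k − p = -5 − (5/2) = -15/2.

y = -15/2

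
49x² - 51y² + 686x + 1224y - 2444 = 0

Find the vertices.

(-7, 5) and (-7, 19)

49(x² + 14x) -51(y² - 24y) = 2444
49(x + 7)² -51(y - 12)² = 2444 + 2401 - 7344 = -2499
Dividing both sides by -2499: (y - 12)²/49 - (x + 7)²/51 = 1
Hyperbola, center (-7, 12), transverse axis vertical; a² = 49, b² = 51.
a = 7. Vertices at (h, k ± a).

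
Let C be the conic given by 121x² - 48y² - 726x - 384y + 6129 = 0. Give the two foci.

(3, -17) and (3, 9)

Collect terms: 121(x² - 6x) -48(y² + 8y) = -6129
121(x - 3)² -48(y + 4)² = -6129 + 1089 - 768 = -5808
Divide by -5808: (y + 4)²/121 - (x - 3)²/48 = 1
Hyperbola, center (3, -4), transverse axis vertical; a² = 121, b² = 48.
c² = a² + b² = 121 + 48 = 169, so c = 13.
Foci lie on the vertical axis through the center: (h, k ± c).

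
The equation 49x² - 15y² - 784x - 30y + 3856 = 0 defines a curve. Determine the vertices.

Group: 49(x² - 16x) -15(y² + 2y) = -3856
Complete the square: 49(x - 8)² -15(y + 1)² = -3856 + 3136 - 15 = -735
Divide through by -735 to get (y + 1)²/49 - (x - 8)²/15 = 1.
Hyperbola, center (8, -1), transverse axis vertical; a² = 49, b² = 15.
a = 7. Vertices at (h, k ± a).

(8, -8) and (8, 6)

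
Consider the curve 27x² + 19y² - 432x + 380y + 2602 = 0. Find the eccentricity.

e = 2√6/9

Rearranging, 27(x² - 16x) + 19(y² + 20y) = -2602.
27(x - 8)² + 19(y + 10)² = -2602 + 1728 + 1900 = 1026
Divide by 1026: (x - 8)²/38 + (y + 10)²/54 = 1
Ellipse, center (8, -10), major axis vertical; a² = 54, b² = 38.
c² = a² - b² = 16, so c = 4.
e = c/a = 4/3√6 = 2√6/9.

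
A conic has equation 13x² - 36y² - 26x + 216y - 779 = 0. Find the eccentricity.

e = 7/6

Collect terms: 13(x² - 2x) -36(y² - 6y) = 779
Completing the square gives 13(x - 1)² -36(y - 3)² = 779 + 13 - 324 = 468.
Divide by 468: (x - 1)²/36 - (y - 3)²/13 = 1
Hyperbola, center (1, 3), transverse axis horizontal; a² = 36, b² = 13.
c² = a² + b² = 49, so c = 7.
e = c/a = 7/6.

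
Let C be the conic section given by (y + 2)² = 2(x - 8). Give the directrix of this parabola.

x = 15/2

Vertex (8, -2); 4p = 2 so p = 1/2. Opens right.
Directrix is the vertical line x = h − p = 8 − (1/2) = 15/2.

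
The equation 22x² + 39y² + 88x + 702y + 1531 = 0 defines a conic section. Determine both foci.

Collect terms: 22(x² + 4x) + 39(y² + 18y) = -1531
Complete the square in x and y: 22(x + 2)² + 39(y + 9)² = -1531 + 88 + 3159 = 1716
Divide by 1716: (x + 2)²/78 + (y + 9)²/44 = 1
Ellipse, center (-2, -9), major axis horizontal; a² = 78, b² = 44.
c² = a² - b² = 78 - 44 = 34, so c = √34.
Foci lie on the horizontal axis through the center: (h ± c, k).

(-2 - √34, -9) and (-2 + √34, -9)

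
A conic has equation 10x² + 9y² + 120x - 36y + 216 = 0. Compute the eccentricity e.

e = √10/10

Rearranging, 10(x² + 12x) + 9(y² - 4y) = -216.
10(x + 6)² + 9(y - 2)² = -216 + 360 + 36 = 180
Divide by 180: (x + 6)²/18 + (y - 2)²/20 = 1
Ellipse, center (-6, 2), major axis vertical; a² = 20, b² = 18.
c² = a² - b² = 2, so c = √2.
e = c/a = √2/2√5 = √10/10.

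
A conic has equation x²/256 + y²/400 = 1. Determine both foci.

(0, -12) and (0, 12)

Center (0, 0). The larger denominator 400 sits under the y-term, so the major axis is vertical; a² = 400, b² = 256.
c² = a² - b² = 400 - 256 = 144, so c = 12.
Foci lie on the vertical axis through the center: (h, k ± c).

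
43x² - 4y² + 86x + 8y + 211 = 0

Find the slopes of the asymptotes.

√43/2 and -√43/2

Group the x- and y-terms: 43(x² + 2x) -4(y² - 2y) = -211
43(x + 1)² -4(y - 1)² = -211 + 43 - 4 = -172
Divide through by -172 to get (y - 1)²/43 - (x + 1)²/4 = 1.
Hyperbola, center (-1, 1), transverse axis vertical; a² = 43, b² = 4.
For a vertical hyperbola the asymptotes have slope ±a/b.
Here that is ±√43/2.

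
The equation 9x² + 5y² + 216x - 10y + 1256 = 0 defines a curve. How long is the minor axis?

Group the x- and y-terms: 9(x² + 24x) + 5(y² - 2y) = -1256
Completing the square gives 9(x + 12)² + 5(y - 1)² = -1256 + 1296 + 5 = 45.
Divide by 45: (x + 12)²/5 + (y - 1)²/9 = 1
Ellipse, center (-12, 1), major axis vertical; a² = 9, b² = 5.
b² = 5 so b = √5; the minor axis has length 2b = 2√5.

2√5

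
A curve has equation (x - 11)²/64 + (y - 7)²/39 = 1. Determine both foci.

(6, 7) and (16, 7)

Center (11, 7). The larger denominator 64 sits under the x-term, so the major axis is horizontal; a² = 64, b² = 39.
c² = a² - b² = 64 - 39 = 25, so c = 5.
Foci lie on the horizontal axis through the center: (h ± c, k).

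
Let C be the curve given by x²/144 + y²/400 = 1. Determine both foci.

(0, -16) and (0, 16)

Center (0, 0). The larger denominator 400 sits under the y-term, so the major axis is vertical; a² = 400, b² = 144.
c² = a² - b² = 400 - 144 = 256, so c = 16.
Foci lie on the vertical axis through the center: (h, k ± c).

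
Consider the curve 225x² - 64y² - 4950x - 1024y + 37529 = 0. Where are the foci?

Group: 225(x² - 22x) -64(y² + 16y) = -37529
Complete the square in x and y: 225(x - 11)² -64(y + 8)² = -37529 + 27225 - 4096 = -14400
Divide by -14400: (y + 8)²/225 - (x - 11)²/64 = 1
Hyperbola, center (11, -8), transverse axis vertical; a² = 225, b² = 64.
c² = a² + b² = 225 + 64 = 289, so c = 17.
Foci lie on the vertical axis through the center: (h, k ± c).

(11, -25) and (11, 9)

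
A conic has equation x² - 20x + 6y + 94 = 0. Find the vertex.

Only x is squared. Complete the square in x: (x - 10)² = -6(y - 1).
Vertex (10, 1); 4p = -6 so p = -3/2. Opens down.

(10, 1)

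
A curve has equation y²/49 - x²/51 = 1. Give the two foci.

Center (0, 0). The positive term is the y-term, so the transverse axis is vertical; a² = 49, b² = 51.
c² = a² + b² = 49 + 51 = 100, so c = 10.
Foci lie on the vertical axis through the center: (h, k ± c).

(0, -10) and (0, 10)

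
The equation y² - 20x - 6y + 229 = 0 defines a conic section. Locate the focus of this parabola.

(16, 3)

Only y is squared. Complete the square in y: (y - 3)² = 20(x - 11).
Vertex (11, 3); 4p = 20 so p = 5. Opens right.
Focus is p units from the vertex along the axis: (h + p, k).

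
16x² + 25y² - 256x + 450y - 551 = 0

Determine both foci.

(-1, -9) and (17, -9)

Group: 16(x² - 16x) + 25(y² + 18y) = 551
Completing the square gives 16(x - 8)² + 25(y + 9)² = 551 + 1024 + 2025 = 3600.
Dividing both sides by 3600: (x - 8)²/225 + (y + 9)²/144 = 1
Ellipse, center (8, -9), major axis horizontal; a² = 225, b² = 144.
c² = a² - b² = 225 - 144 = 81, so c = 9.
Foci lie on the horizontal axis through the center: (h ± c, k).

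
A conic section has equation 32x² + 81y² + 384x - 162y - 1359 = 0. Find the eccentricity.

e = 7/9

32(x² + 12x) + 81(y² - 2y) = 1359
Completing the square gives 32(x + 6)² + 81(y - 1)² = 1359 + 1152 + 81 = 2592.
Divide through by 2592 to get (x + 6)²/81 + (y - 1)²/32 = 1.
Ellipse, center (-6, 1), major axis horizontal; a² = 81, b² = 32.
c² = a² - b² = 49, so c = 7.
e = c/a = 7/9.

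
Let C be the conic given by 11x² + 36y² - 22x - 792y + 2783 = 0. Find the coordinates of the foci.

(-9, 11) and (11, 11)

Group: 11(x² - 2x) + 36(y² - 22y) = -2783
Complete the square: 11(x - 1)² + 36(y - 11)² = -2783 + 11 + 4356 = 1584
Divide through by 1584 to get (x - 1)²/144 + (y - 11)²/44 = 1.
Ellipse, center (1, 11), major axis horizontal; a² = 144, b² = 44.
c² = a² - b² = 144 - 44 = 100, so c = 10.
Foci lie on the horizontal axis through the center: (h ± c, k).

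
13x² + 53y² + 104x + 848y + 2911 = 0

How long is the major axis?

Rearranging, 13(x² + 8x) + 53(y² + 16y) = -2911.
Complete the square: 13(x + 4)² + 53(y + 8)² = -2911 + 208 + 3392 = 689
Dividing both sides by 689: (x + 4)²/53 + (y + 8)²/13 = 1
Ellipse, center (-4, -8), major axis horizontal; a² = 53, b² = 13.
a² = 53 so a = √53; the major axis has length 2a = 2√53.

2√53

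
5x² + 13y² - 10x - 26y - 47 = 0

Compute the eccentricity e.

e = 2√26/13

Group: 5(x² - 2x) + 13(y² - 2y) = 47
Complete the square in x and y: 5(x - 1)² + 13(y - 1)² = 47 + 5 + 13 = 65
Divide by 65: (x - 1)²/13 + (y - 1)²/5 = 1
Ellipse, center (1, 1), major axis horizontal; a² = 13, b² = 5.
c² = a² - b² = 8, so c = 2√2.
e = c/a = 2√2/√13 = 2√26/13.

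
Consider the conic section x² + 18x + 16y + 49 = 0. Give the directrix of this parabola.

Only x is squared. Complete the square in x: (x + 9)² = -16(y - 2).
Vertex (-9, 2); 4p = -16 so p = -4. Opens down.
Directrix is the horizontal line y = k − p = 2 − (-4) = 6.

y = 6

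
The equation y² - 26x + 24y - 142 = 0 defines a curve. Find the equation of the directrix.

Only y is squared. Complete the square in y: (y + 12)² = 26(x + 11).
Vertex (-11, -12); 4p = 26 so p = 13/2. Opens right.
Directrix is the vertical line x = h − p = -11 − (13/2) = -35/2.

x = -35/2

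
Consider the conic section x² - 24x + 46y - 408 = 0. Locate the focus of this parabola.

Only x is squared. Complete the square in x: (x - 12)² = -46(y - 12).
Vertex (12, 12); 4p = -46 so p = -23/2. Opens down.
Focus is p units from the vertex along the axis: (h, k + p).

(12, 1/2)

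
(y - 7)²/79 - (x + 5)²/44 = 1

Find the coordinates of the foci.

Center (-5, 7). The positive term is the y-term, so the transverse axis is vertical; a² = 79, b² = 44.
c² = a² + b² = 79 + 44 = 123, so c = √123.
Foci lie on the vertical axis through the center: (h, k ± c).

(-5, 7 - √123) and (-5, 7 + √123)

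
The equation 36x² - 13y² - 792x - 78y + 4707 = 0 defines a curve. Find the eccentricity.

e = 7/6

36(x² - 22x) -13(y² + 6y) = -4707
Completing the square gives 36(x - 11)² -13(y + 3)² = -4707 + 4356 - 117 = -468.
Divide by -468: (y + 3)²/36 - (x - 11)²/13 = 1
Hyperbola, center (11, -3), transverse axis vertical; a² = 36, b² = 13.
c² = a² + b² = 49, so c = 7.
e = c/a = 7/6.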